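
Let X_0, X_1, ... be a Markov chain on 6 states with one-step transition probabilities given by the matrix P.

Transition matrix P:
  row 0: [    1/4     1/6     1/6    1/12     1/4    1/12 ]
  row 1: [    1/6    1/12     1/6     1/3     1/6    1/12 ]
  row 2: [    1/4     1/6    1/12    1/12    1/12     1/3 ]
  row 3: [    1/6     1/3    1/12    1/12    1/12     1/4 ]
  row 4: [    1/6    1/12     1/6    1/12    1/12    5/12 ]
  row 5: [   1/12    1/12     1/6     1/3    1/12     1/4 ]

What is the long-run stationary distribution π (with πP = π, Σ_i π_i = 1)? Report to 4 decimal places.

Balance equations π_j = Σ_i π_i·P[i][j]:
  π_0 = 1/4·π_0 + 1/6·π_1 + 1/4·π_2 + 1/6·π_3 + 1/6·π_4 + 1/12·π_5
  π_1 = 1/6·π_0 + 1/12·π_1 + 1/6·π_2 + 1/3·π_3 + 1/12·π_4 + 1/12·π_5
  π_2 = 1/6·π_0 + 1/6·π_1 + 1/12·π_2 + 1/12·π_3 + 1/6·π_4 + 1/6·π_5
  π_3 = 1/12·π_0 + 1/3·π_1 + 1/12·π_2 + 1/12·π_3 + 1/12·π_4 + 1/3·π_5
  π_4 = 1/4·π_0 + 1/6·π_1 + 1/12·π_2 + 1/12·π_3 + 1/12·π_4 + 1/12·π_5
  normalize: π_0 + π_1 + π_2 + π_3 + π_4 + π_5 = 1
Solving the linear system gives exactly π = [48293/277803, 42839/277803, 38917/277803, 49685/277803, 34769/277803, 21100/92601].

π = [0.1738, 0.1542, 0.1401, 0.1788, 0.1252, 0.2279]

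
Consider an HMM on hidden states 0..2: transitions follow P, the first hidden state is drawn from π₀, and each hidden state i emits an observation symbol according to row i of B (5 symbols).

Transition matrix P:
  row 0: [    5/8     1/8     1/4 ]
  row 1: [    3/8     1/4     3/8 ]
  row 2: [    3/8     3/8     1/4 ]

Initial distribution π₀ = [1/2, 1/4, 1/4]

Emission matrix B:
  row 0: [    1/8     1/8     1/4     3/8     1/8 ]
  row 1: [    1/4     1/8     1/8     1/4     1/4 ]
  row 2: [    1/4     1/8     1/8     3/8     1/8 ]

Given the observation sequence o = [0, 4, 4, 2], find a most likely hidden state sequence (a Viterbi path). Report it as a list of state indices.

t=0: δ = [6.250e-02, 6.250e-02, 6.250e-02]  (obs o_0=0)
t=1: δ = [4.883e-03, 5.859e-03, 2.930e-03]  ψ = [0, 2, 1]  (obs o_1=4)
t=2: δ = [3.815e-04, 3.662e-04, 2.747e-04]  ψ = [0, 1, 1]  (obs o_2=4)
t=3: δ = [5.960e-05, 1.287e-05, 1.717e-05]  ψ = [0, 2, 1]  (obs o_3=2)
backtrack: best end state = 0; path = [0, 0, 0, 0]

path = [0, 0, 0, 0]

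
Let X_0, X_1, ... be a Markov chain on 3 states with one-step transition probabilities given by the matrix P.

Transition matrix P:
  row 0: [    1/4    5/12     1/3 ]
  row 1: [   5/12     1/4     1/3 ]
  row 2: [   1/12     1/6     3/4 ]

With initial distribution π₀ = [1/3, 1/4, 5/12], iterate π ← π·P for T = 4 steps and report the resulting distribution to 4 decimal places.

t=0: π = [0.3333, 0.2500, 0.4167]
t=1: π = [0.2222, 0.2708, 0.5069]
t=2: π = [0.2106, 0.2448, 0.5446]
t=3: π = [0.2000, 0.2397, 0.5602]
t=4: π = [0.1966, 0.2367, 0.5668]

π = [0.1966, 0.2367, 0.5668]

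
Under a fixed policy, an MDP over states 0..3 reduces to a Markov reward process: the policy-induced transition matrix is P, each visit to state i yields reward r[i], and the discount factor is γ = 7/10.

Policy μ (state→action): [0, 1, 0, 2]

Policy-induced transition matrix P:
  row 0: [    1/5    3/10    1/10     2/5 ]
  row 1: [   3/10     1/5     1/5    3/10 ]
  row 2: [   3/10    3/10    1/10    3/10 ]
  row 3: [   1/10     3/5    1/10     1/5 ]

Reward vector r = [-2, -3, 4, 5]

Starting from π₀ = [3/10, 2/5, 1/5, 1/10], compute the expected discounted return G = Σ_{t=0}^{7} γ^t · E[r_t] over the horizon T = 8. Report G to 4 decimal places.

t=0: π = [0.3000, 0.4000, 0.2000, 0.1000], E[r] = -0.5000, γ^t·E[r] = -0.500000, running G = -0.500000
t=1: π = [0.2500, 0.2900, 0.1400, 0.3200], E[r] = 0.7900, γ^t·E[r] = 0.553000, running G = 0.053000
t=2: π = [0.2110, 0.3670, 0.1290, 0.2930], E[r] = 0.4580, γ^t·E[r] = 0.224420, running G = 0.277420
t=3: π = [0.2203, 0.3512, 0.1367, 0.2918], E[r] = 0.5116, γ^t·E[r] = 0.175479, running G = 0.452899
t=4: π = [0.2196, 0.3524, 0.1351, 0.2929], E[r] = 0.5083, γ^t·E[r] = 0.122031, running G = 0.574930
t=5: π = [0.2195, 0.3526, 0.1352, 0.2927], E[r] = 0.5076, γ^t·E[r] = 0.085307, running G = 0.660237
t=6: π = [0.2195, 0.3525, 0.1353, 0.2927], E[r] = 0.5078, γ^t·E[r] = 0.059740, running G = 0.719977
t=7: π = [0.2195, 0.3525, 0.1353, 0.2927], E[r] = 0.5078, γ^t·E[r] = 0.041816, running G = 0.761793

G = 0.7618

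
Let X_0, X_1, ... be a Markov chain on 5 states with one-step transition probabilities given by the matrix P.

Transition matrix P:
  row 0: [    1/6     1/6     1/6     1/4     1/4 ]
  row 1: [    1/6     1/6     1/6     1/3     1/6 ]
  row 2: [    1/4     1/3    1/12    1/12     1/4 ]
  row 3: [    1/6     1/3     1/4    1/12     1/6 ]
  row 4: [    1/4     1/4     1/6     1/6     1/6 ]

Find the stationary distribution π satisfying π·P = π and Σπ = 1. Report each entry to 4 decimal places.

π = [0.1972, 0.2435, 0.1687, 0.1935, 0.1972]

Balance equations π_j = Σ_i π_i·P[i][j]:
  π_0 = 1/6·π_0 + 1/6·π_1 + 1/4·π_2 + 1/6·π_3 + 1/4·π_4
  π_1 = 1/6·π_0 + 1/6·π_1 + 1/3·π_2 + 1/3·π_3 + 1/4·π_4
  π_2 = 1/6·π_0 + 1/6·π_1 + 1/12·π_2 + 1/4·π_3 + 1/6·π_4
  π_3 = 1/4·π_0 + 1/3·π_1 + 1/12·π_2 + 1/12·π_3 + 1/6·π_4
  normalize: π_0 + π_1 + π_2 + π_3 + π_4 = 1
Solving the linear system gives exactly π = [430/2181, 177/727, 368/2181, 422/2181, 430/2181].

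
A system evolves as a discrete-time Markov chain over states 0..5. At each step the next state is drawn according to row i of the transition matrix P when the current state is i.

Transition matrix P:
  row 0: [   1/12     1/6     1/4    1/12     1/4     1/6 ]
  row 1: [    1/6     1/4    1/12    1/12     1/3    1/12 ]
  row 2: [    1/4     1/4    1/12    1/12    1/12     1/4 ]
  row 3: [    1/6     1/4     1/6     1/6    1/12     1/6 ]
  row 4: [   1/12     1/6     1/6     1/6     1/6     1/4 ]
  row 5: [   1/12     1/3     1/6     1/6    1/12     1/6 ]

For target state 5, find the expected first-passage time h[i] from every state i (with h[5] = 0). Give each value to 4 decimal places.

First-step conditioning: h[5] = 0; for i ≠ 5, h[i] = 1 + Σ_k P[i][k]·h[k].
  h[0] = 1 + 1/12·h[0] + 1/6·h[1] + 1/4·h[2] + 1/12·h[3] + 1/4·h[4]
  h[1] = 1 + 1/6·h[0] + 1/4·h[1] + 1/12·h[2] + 1/12·h[3] + 1/3·h[4]
  h[2] = 1 + 1/4·h[0] + 1/4·h[1] + 1/12·h[2] + 1/12·h[3] + 1/12·h[4]
  h[3] = 1 + 1/6·h[0] + 1/4·h[1] + 1/6·h[2] + 1/6·h[3] + 1/12·h[4]
  h[4] = 1 + 1/12·h[0] + 1/6·h[1] + 1/6·h[2] + 1/6·h[3] + 1/6·h[4]
Solving the 5×5 linear system over states ≠ 5 gives exactly h = [26820/4829, 29352/4829, 25356/4829, 27528/4829, 24924/4829, 0] (h[5] = 0 is the target).

h = [5.5539, 6.0783, 5.2508, 5.7006, 5.1613, 0.0000]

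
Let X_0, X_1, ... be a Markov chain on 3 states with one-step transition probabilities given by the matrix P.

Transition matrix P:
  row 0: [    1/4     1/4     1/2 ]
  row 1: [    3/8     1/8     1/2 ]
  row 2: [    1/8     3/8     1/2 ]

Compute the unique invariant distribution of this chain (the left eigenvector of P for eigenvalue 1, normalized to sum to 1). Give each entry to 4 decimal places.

π = [0.2222, 0.2778, 0.5000]

Balance equations π_j = Σ_i π_i·P[i][j]:
  π_0 = 1/4·π_0 + 3/8·π_1 + 1/8·π_2
  π_1 = 1/4·π_0 + 1/8·π_1 + 3/8·π_2
  normalize: π_0 + π_1 + π_2 = 1
Solving the linear system gives exactly π = [2/9, 5/18, 1/2].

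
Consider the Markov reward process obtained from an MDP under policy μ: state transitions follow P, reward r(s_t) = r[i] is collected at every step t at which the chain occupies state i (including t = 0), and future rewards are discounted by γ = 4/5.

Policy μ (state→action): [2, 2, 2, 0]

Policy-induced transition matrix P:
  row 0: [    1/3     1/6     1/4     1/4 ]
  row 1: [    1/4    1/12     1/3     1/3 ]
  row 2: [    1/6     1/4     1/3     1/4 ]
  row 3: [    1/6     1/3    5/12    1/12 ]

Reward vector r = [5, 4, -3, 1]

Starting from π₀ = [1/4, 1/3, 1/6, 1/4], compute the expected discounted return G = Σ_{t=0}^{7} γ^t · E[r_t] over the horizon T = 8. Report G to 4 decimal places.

G = 6.1184

t=0: π = [0.2500, 0.3333, 0.1667, 0.2500], E[r] = 2.3333, γ^t·E[r] = 2.333333, running G = 2.333333
t=1: π = [0.2361, 0.1944, 0.3333, 0.2361], E[r] = 1.1944, γ^t·E[r] = 0.955556, running G = 3.288889
t=2: π = [0.2222, 0.2176, 0.3333, 0.2269], E[r] = 1.2083, γ^t·E[r] = 0.773333, running G = 4.062222
t=3: π = [0.2218, 0.2141, 0.3337, 0.2303], E[r] = 1.1948, γ^t·E[r] = 0.611753, running G = 4.673975
t=4: π = [0.2215, 0.2150, 0.3340, 0.2295], E[r] = 1.1948, γ^t·E[r] = 0.489402, running G = 5.163378
t=5: π = [0.2215, 0.2148, 0.3340, 0.2297], E[r] = 1.1945, γ^t·E[r] = 0.391410, running G = 5.554787
t=6: π = [0.2215, 0.2149, 0.3340, 0.2296], E[r] = 1.1945, γ^t·E[r] = 0.313134, running G = 5.867922
t=7: π = [0.2215, 0.2149, 0.3340, 0.2296], E[r] = 1.1945, γ^t·E[r] = 0.250505, running G = 6.118427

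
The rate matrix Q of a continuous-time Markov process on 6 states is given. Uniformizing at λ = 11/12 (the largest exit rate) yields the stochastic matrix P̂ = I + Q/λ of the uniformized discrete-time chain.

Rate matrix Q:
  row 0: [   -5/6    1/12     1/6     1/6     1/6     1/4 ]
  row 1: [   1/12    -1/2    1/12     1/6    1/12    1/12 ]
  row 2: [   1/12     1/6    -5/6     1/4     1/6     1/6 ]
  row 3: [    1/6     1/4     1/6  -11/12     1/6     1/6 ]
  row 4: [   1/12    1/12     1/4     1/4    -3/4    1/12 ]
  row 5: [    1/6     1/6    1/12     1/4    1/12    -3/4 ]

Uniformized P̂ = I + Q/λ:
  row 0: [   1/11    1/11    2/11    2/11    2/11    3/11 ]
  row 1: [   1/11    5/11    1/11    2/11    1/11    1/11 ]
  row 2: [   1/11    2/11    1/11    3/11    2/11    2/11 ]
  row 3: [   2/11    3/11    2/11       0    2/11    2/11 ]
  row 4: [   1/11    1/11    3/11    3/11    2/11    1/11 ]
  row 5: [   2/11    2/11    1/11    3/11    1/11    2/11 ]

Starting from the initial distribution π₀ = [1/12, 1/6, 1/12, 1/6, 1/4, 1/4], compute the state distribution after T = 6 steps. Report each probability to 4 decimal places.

t=0: π = [0.0833, 0.1667, 0.0833, 0.1667, 0.2500, 0.2500]
t=1: π = [0.1288, 0.2121, 0.1591, 0.2045, 0.1439, 0.1515]
t=2: π = [0.1233, 0.2335, 0.1474, 0.1860, 0.1488, 0.1612]
t=3: π = [0.1225, 0.2377, 0.1461, 0.1896, 0.1459, 0.1583]
t=4: π = [0.1225, 0.2395, 0.1458, 0.1883, 0.1458, 0.1581]
t=5: π = [0.1224, 0.2398, 0.1457, 0.1885, 0.1457, 0.1579]
t=6: π = [0.1224, 0.2400, 0.1457, 0.1884, 0.1457, 0.1579]

π = [0.1224, 0.2400, 0.1457, 0.1884, 0.1457, 0.1579]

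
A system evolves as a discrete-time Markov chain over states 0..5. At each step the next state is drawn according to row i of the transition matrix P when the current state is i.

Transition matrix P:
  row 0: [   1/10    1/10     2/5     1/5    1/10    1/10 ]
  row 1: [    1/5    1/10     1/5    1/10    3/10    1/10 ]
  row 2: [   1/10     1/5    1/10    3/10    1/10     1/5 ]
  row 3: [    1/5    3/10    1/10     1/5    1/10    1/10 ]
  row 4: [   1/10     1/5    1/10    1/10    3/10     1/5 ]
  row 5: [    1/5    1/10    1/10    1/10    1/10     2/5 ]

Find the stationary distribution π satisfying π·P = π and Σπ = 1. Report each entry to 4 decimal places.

Balance equations π_j = Σ_i π_i·P[i][j]:
  π_0 = 1/10·π_0 + 1/5·π_1 + 1/10·π_2 + 1/5·π_3 + 1/10·π_4 + 1/5·π_5
  π_1 = 1/10·π_0 + 1/10·π_1 + 1/5·π_2 + 3/10·π_3 + 1/5·π_4 + 1/10·π_5
  π_2 = 2/5·π_0 + 1/5·π_1 + 1/10·π_2 + 1/10·π_3 + 1/10·π_4 + 1/10·π_5
  π_3 = 1/5·π_0 + 1/10·π_1 + 3/10·π_2 + 1/5·π_3 + 1/10·π_4 + 1/10·π_5
  π_4 = 1/10·π_0 + 3/10·π_1 + 1/10·π_2 + 1/10·π_3 + 3/10·π_4 + 1/10·π_5
  normalize: π_0 + π_1 + π_2 + π_3 + π_4 + π_5 = 1
Solving the linear system gives exactly π = [425/2797, 6487/39158, 12699/78316, 6423/39158, 13033/78316, 3716/19579].

π = [0.1519, 0.1657, 0.1622, 0.1640, 0.1664, 0.1898]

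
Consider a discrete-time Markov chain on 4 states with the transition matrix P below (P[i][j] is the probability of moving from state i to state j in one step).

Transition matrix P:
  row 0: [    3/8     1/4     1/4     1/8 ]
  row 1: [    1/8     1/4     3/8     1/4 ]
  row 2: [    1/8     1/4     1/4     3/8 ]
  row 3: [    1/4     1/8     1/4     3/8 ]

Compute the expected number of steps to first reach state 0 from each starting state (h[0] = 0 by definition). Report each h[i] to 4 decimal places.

First-step conditioning: h[0] = 0; for i ≠ 0, h[i] = 1 + Σ_k P[i][k]·h[k].
  h[1] = 1 + 1/4·h[1] + 3/8·h[2] + 1/4·h[3]
  h[2] = 1 + 1/4·h[1] + 1/4·h[2] + 3/8·h[3]
  h[3] = 1 + 1/8·h[1] + 1/4·h[2] + 3/8·h[3]
Solving the 3×3 linear system over states ≠ 0 gives exactly h = [0, 512/85, 504/85, 88/17] (h[0] = 0 is the target).

h = [0.0000, 6.0235, 5.9294, 5.1765]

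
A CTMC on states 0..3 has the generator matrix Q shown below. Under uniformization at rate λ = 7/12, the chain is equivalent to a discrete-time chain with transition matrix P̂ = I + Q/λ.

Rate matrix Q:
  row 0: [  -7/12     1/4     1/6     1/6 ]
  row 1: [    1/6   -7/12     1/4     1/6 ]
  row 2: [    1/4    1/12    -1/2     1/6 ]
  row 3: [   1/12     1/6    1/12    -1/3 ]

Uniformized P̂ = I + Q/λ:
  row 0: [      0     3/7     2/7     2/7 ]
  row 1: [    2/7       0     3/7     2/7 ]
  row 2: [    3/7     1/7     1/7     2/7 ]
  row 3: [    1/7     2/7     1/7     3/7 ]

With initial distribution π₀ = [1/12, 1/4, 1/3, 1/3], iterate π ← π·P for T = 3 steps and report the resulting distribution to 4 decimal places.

t=0: π = [0.0833, 0.2500, 0.3333, 0.3333]
t=1: π = [0.2619, 0.1786, 0.2262, 0.3333]
t=2: π = [0.1956, 0.2398, 0.2313, 0.3333]
t=3: π = [0.2153, 0.2121, 0.2393, 0.3333]

π = [0.2153, 0.2121, 0.2393, 0.3333]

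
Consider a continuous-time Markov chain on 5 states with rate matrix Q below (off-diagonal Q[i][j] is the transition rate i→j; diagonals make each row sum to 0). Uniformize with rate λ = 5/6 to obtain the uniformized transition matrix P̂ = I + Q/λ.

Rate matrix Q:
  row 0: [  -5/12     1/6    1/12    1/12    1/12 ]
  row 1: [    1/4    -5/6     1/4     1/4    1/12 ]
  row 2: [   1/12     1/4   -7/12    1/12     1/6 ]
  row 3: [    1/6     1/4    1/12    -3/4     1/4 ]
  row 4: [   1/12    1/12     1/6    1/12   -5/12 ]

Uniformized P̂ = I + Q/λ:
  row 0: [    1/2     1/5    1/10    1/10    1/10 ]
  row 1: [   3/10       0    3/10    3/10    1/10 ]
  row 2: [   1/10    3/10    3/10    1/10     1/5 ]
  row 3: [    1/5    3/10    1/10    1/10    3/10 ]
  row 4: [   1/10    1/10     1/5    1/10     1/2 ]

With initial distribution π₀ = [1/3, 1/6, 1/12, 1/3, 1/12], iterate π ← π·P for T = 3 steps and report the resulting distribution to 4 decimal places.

t=0: π = [0.3333, 0.1667, 0.0833, 0.3333, 0.0833]
t=1: π = [0.3000, 0.2000, 0.1583, 0.1333, 0.2083]
t=2: π = [0.2733, 0.1683, 0.1925, 0.1400, 0.2258]
t=3: π = [0.2570, 0.1770, 0.1948, 0.1337, 0.2376]

π = [0.2570, 0.1770, 0.1948, 0.1337, 0.2376]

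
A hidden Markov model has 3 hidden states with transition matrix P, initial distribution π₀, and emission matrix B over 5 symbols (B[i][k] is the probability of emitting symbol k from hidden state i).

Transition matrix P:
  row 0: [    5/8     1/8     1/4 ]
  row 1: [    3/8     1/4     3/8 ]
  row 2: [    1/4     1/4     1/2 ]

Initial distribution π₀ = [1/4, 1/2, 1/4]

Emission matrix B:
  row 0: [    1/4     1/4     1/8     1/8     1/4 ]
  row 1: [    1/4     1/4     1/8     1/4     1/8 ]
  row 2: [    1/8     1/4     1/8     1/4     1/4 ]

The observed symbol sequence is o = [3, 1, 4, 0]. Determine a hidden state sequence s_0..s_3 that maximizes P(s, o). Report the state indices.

t=0: δ = [3.125e-02, 1.250e-01, 6.250e-02]  (obs o_0=3)
t=1: δ = [1.172e-02, 7.812e-03, 1.172e-02]  ψ = [1, 1, 1]  (obs o_1=1)
t=2: δ = [1.831e-03, 3.662e-04, 1.465e-03]  ψ = [0, 2, 2]  (obs o_2=4)
t=3: δ = [2.861e-04, 9.155e-05, 9.155e-05]  ψ = [0, 2, 2]  (obs o_3=0)
backtrack: best end state = 0; path = [1, 0, 0, 0]

path = [1, 0, 0, 0]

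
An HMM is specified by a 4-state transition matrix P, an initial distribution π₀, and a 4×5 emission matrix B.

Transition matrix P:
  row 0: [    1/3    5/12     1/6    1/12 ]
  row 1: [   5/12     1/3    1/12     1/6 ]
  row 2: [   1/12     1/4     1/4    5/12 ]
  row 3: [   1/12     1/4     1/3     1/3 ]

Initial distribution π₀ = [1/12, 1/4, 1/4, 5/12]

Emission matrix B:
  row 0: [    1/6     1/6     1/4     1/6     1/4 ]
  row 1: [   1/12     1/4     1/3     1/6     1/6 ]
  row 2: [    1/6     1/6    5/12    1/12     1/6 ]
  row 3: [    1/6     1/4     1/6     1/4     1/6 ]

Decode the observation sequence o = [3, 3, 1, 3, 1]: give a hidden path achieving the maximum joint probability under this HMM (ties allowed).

path = [3, 3, 3, 3, 3]

t=0: δ = [1.389e-02, 4.167e-02, 2.083e-02, 1.042e-01]  (obs o_0=3)
t=1: δ = [2.894e-03, 4.340e-03, 2.894e-03, 8.681e-03]  ψ = [1, 3, 3, 3]  (obs o_1=3)
t=2: δ = [3.014e-04, 5.425e-04, 4.823e-04, 7.234e-04]  ψ = [1, 3, 3, 3]  (obs o_2=1)
t=3: δ = [3.768e-05, 3.014e-05, 2.009e-05, 6.028e-05]  ψ = [1, 1, 3, 3]  (obs o_3=3)
t=4: δ = [2.093e-06, 3.925e-06, 3.349e-06, 5.023e-06]  ψ = [0, 0, 3, 3]  (obs o_4=1)
backtrack: best end state = 3; path = [3, 3, 3, 3, 3]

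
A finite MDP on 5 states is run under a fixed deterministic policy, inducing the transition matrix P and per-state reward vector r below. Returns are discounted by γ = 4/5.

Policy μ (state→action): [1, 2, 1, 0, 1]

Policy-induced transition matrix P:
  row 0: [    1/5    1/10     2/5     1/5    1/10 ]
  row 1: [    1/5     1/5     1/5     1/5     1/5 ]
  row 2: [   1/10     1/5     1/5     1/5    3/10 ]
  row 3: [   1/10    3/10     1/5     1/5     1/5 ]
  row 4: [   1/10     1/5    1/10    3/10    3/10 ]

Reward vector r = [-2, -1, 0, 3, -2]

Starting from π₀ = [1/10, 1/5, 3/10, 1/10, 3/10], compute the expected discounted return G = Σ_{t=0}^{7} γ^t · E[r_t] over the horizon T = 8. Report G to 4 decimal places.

t=0: π = [0.1000, 0.2000, 0.3000, 0.1000, 0.3000], E[r] = -0.7000, γ^t·E[r] = -0.700000, running G = -0.700000
t=1: π = [0.1300, 0.2000, 0.1900, 0.2300, 0.2500], E[r] = -0.2700, γ^t·E[r] = -0.216000, running G = -0.916000
t=2: π = [0.1330, 0.2100, 0.2010, 0.2250, 0.2310], E[r] = -0.2630, γ^t·E[r] = -0.168320, running G = -1.084320
t=3: π = [0.1343, 0.2092, 0.2035, 0.2231, 0.2299], E[r] = -0.2683, γ^t·E[r] = -0.137370, running G = -1.221690
t=4: π = [0.1344, 0.2089, 0.2039, 0.2230, 0.2299], E[r] = -0.2684, γ^t·E[r] = -0.109949, running G = -1.331639
t=5: π = [0.1343, 0.2089, 0.2039, 0.2230, 0.2299], E[r] = -0.2684, γ^t·E[r] = -0.087957, running G = -1.419595
t=6: π = [0.1343, 0.2089, 0.2039, 0.2230, 0.2299], E[r] = -0.2684, γ^t·E[r] = -0.070365, running G = -1.489960
t=7: π = [0.1343, 0.2089, 0.2039, 0.2230, 0.2300], E[r] = -0.2684, γ^t·E[r] = -0.056292, running G = -1.546252

G = -1.5463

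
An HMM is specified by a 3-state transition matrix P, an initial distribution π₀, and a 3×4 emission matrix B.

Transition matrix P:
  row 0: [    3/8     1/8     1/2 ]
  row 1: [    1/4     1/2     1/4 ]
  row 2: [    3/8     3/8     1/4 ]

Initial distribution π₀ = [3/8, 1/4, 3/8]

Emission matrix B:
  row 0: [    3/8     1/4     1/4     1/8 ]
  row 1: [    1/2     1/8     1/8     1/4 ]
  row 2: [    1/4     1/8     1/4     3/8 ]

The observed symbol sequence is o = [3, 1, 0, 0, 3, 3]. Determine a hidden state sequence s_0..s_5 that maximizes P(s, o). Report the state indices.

t=0: δ = [4.688e-02, 6.250e-02, 1.406e-01]  (obs o_0=3)
t=1: δ = [1.318e-02, 6.592e-03, 4.395e-03]  ψ = [2, 2, 2]  (obs o_1=1)
t=2: δ = [1.854e-03, 1.648e-03, 1.648e-03]  ψ = [0, 1, 0]  (obs o_2=0)
t=3: δ = [2.607e-04, 4.120e-04, 2.317e-04]  ψ = [0, 1, 0]  (obs o_3=0)
t=4: δ = [1.287e-05, 5.150e-05, 4.888e-05]  ψ = [1, 1, 0]  (obs o_4=3)
t=5: δ = [2.291e-06, 6.437e-06, 4.828e-06]  ψ = [2, 1, 1]  (obs o_5=3)
backtrack: best end state = 1; path = [2, 1, 1, 1, 1, 1]

path = [2, 1, 1, 1, 1, 1]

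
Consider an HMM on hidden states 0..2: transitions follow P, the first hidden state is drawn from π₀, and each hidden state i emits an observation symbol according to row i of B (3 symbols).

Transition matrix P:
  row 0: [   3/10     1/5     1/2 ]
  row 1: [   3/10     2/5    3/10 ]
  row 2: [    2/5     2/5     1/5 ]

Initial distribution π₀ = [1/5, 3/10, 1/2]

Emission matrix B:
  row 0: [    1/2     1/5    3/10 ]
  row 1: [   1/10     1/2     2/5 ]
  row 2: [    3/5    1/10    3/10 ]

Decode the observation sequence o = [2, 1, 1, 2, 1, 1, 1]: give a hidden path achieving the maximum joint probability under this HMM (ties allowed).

t=0: δ = [6.000e-02, 1.200e-01, 1.500e-01]  (obs o_0=2)
t=1: δ = [1.200e-02, 3.000e-02, 3.600e-03]  ψ = [2, 2, 1]  (obs o_1=1)
t=2: δ = [1.800e-03, 6.000e-03, 9.000e-04]  ψ = [1, 1, 1]  (obs o_2=1)
t=3: δ = [5.400e-04, 9.600e-04, 5.400e-04]  ψ = [1, 1, 1]  (obs o_3=2)
t=4: δ = [5.760e-05, 1.920e-04, 2.880e-05]  ψ = [1, 1, 1]  (obs o_4=1)
t=5: δ = [1.152e-05, 3.840e-05, 5.760e-06]  ψ = [1, 1, 1]  (obs o_5=1)
t=6: δ = [2.304e-06, 7.680e-06, 1.152e-06]  ψ = [1, 1, 1]  (obs o_6=1)
backtrack: best end state = 1; path = [2, 1, 1, 1, 1, 1, 1]

path = [2, 1, 1, 1, 1, 1, 1]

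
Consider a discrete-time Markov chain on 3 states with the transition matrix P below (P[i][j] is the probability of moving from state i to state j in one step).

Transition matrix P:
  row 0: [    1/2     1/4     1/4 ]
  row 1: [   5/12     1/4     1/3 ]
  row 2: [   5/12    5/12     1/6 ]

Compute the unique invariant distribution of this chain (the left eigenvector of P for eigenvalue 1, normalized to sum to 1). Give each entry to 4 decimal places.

π = [0.4545, 0.2922, 0.2532]

Balance equations π_j = Σ_i π_i·P[i][j]:
  π_0 = 1/2·π_0 + 5/12·π_1 + 5/12·π_2
  π_1 = 1/4·π_0 + 1/4·π_1 + 5/12·π_2
  normalize: π_0 + π_1 + π_2 = 1
Solving the linear system gives exactly π = [5/11, 45/154, 39/154].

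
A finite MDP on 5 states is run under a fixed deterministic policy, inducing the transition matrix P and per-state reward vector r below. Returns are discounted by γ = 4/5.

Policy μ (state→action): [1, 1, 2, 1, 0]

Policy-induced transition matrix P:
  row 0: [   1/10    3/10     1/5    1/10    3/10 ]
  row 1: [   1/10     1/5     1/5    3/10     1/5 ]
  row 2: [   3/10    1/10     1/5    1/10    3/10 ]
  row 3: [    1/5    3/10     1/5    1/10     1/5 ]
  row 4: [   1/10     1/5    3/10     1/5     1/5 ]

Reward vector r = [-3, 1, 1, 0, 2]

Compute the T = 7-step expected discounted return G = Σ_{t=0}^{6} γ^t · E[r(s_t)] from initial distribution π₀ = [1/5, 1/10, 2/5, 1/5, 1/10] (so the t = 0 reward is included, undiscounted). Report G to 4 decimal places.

t=0: π = [0.2000, 0.1000, 0.4000, 0.2000, 0.1000], E[r] = 0.1000, γ^t·E[r] = 0.100000, running G = 0.100000
t=1: π = [0.2000, 0.2000, 0.2100, 0.1300, 0.2600], E[r] = 0.3300, γ^t·E[r] = 0.264000, running G = 0.364000
t=2: π = [0.1550, 0.2120, 0.2260, 0.1660, 0.2410], E[r] = 0.4550, γ^t·E[r] = 0.291200, running G = 0.655200
t=3: π = [0.1618, 0.2095, 0.2241, 0.1665, 0.2381], E[r] = 0.4244, γ^t·E[r] = 0.217293, running G = 0.872493
t=4: π = [0.1615, 0.2104, 0.2238, 0.1657, 0.2386], E[r] = 0.4270, γ^t·E[r] = 0.174899, running G = 1.047392
t=5: π = [0.1613, 0.2103, 0.2239, 0.1659, 0.2385], E[r] = 0.4273, γ^t·E[r] = 0.140002, running G = 1.187394
t=6: π = [0.1614, 0.2103, 0.2239, 0.1659, 0.2385], E[r] = 0.4271, γ^t·E[r] = 0.111971, running G = 1.299365

G = 1.2994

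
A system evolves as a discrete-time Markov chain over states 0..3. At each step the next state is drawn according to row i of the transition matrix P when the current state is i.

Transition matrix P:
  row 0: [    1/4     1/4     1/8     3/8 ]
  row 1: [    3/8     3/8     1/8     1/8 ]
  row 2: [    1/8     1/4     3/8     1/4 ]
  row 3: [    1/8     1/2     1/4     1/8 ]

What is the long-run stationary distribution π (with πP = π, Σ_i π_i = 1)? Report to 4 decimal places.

π = [0.2417, 0.3459, 0.2018, 0.2106]

Balance equations π_j = Σ_i π_i·P[i][j]:
  π_0 = 1/4·π_0 + 3/8·π_1 + 1/8·π_2 + 1/8·π_3
  π_1 = 1/4·π_0 + 3/8·π_1 + 1/4·π_2 + 1/2·π_3
  π_2 = 1/8·π_0 + 1/8·π_1 + 3/8·π_2 + 1/4·π_3
  normalize: π_0 + π_1 + π_2 + π_3 = 1
Solving the linear system gives exactly π = [109/451, 156/451, 91/451, 95/451].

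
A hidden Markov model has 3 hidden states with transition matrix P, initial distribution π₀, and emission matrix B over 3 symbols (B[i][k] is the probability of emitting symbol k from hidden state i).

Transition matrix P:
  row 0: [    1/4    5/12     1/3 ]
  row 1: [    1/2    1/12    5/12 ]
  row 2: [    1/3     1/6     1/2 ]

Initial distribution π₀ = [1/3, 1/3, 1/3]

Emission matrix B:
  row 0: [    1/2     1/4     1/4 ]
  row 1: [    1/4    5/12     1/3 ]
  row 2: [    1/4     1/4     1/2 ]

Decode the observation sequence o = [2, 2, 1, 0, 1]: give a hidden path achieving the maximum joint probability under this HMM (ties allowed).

path = [2, 2, 2, 0, 1]

t=0: δ = [8.333e-02, 1.111e-01, 1.667e-01]  (obs o_0=2)
t=1: δ = [1.389e-02, 1.157e-02, 4.167e-02]  ψ = [1, 0, 2]  (obs o_1=2)
t=2: δ = [3.472e-03, 2.894e-03, 5.208e-03]  ψ = [2, 2, 2]  (obs o_2=1)
t=3: δ = [8.681e-04, 3.617e-04, 6.510e-04]  ψ = [2, 0, 2]  (obs o_3=0)
t=4: δ = [5.425e-05, 1.507e-04, 8.138e-05]  ψ = [0, 0, 2]  (obs o_4=1)
backtrack: best end state = 1; path = [2, 2, 2, 0, 1]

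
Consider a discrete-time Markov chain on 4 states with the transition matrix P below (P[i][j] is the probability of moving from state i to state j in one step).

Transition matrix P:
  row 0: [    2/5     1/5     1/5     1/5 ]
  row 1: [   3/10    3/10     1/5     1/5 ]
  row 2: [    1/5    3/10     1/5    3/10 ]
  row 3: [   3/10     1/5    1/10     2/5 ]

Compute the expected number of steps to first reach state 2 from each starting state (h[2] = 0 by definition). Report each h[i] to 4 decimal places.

First-step conditioning: h[2] = 0; for i ≠ 2, h[i] = 1 + Σ_k P[i][k]·h[k].
  h[0] = 1 + 2/5·h[0] + 1/5·h[1] + 1/5·h[3]
  h[1] = 1 + 3/10·h[0] + 3/10·h[1] + 1/5·h[3]
  h[3] = 1 + 3/10·h[0] + 1/5·h[1] + 2/5·h[3]
Solving the 3×3 linear system over states ≠ 2 gives exactly h = [40/7, 40/7, 0, 45/7] (h[2] = 0 is the target).

h = [5.7143, 5.7143, 0.0000, 6.4286]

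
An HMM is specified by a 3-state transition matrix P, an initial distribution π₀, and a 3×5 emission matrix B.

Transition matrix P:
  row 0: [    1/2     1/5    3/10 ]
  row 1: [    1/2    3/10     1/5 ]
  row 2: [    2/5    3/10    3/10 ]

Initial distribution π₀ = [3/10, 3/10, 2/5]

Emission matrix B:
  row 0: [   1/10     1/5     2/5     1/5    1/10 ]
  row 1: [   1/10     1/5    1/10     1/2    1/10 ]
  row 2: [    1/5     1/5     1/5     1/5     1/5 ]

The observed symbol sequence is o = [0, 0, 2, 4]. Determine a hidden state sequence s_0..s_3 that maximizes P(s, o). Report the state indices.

t=0: δ = [3.000e-02, 3.000e-02, 8.000e-02]  (obs o_0=0)
t=1: δ = [3.200e-03, 2.400e-03, 4.800e-03]  ψ = [2, 2, 2]  (obs o_1=0)
t=2: δ = [7.680e-04, 1.440e-04, 2.880e-04]  ψ = [2, 2, 2]  (obs o_2=2)
t=3: δ = [3.840e-05, 1.536e-05, 4.608e-05]  ψ = [0, 0, 0]  (obs o_3=4)
backtrack: best end state = 2; path = [2, 2, 0, 2]

path = [2, 2, 0, 2]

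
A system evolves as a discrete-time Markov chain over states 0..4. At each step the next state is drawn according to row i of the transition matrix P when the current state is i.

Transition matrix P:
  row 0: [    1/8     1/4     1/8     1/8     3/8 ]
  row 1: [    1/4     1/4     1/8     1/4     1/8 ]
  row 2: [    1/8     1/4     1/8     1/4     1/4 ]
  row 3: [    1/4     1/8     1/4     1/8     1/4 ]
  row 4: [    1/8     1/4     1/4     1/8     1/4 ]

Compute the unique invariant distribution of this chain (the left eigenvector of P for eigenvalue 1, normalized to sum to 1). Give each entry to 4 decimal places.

Balance equations π_j = Σ_i π_i·P[i][j]:
  π_0 = 1/8·π_0 + 1/4·π_1 + 1/8·π_2 + 1/4·π_3 + 1/8·π_4
  π_1 = 1/4·π_0 + 1/4·π_1 + 1/4·π_2 + 1/8·π_3 + 1/4·π_4
  π_2 = 1/8·π_0 + 1/8·π_1 + 1/8·π_2 + 1/4·π_3 + 1/4·π_4
  π_3 = 1/8·π_0 + 1/4·π_1 + 1/4·π_2 + 1/8·π_3 + 1/8·π_4
  normalize: π_0 + π_1 + π_2 + π_3 + π_4 = 1
Solving the linear system gives exactly π = [821/4679, 1067/4679, 830/4679, 822/4679, 1139/4679].

π = [0.1755, 0.2280, 0.1774, 0.1757, 0.2434]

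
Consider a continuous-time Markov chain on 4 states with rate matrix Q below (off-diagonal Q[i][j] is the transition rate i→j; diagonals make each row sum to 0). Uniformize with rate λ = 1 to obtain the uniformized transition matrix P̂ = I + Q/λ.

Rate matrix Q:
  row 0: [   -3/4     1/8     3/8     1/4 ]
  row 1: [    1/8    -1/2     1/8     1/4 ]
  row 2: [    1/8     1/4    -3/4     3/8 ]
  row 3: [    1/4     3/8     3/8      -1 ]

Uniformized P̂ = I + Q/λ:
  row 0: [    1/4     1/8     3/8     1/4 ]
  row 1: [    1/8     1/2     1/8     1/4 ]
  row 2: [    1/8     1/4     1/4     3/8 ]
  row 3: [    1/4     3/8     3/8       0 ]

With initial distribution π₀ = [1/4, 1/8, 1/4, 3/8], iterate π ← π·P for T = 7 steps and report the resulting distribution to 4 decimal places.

t=0: π = [0.2500, 0.1250, 0.2500, 0.3750]
t=1: π = [0.2031, 0.2969, 0.3125, 0.1875]
t=2: π = [0.1738, 0.3223, 0.2617, 0.2422]
t=3: π = [0.1770, 0.3391, 0.2617, 0.2222]
t=4: π = [0.1749, 0.3404, 0.2575, 0.2272]
t=5: π = [0.1753, 0.3416, 0.2577, 0.2254]
t=6: π = [0.1751, 0.3417, 0.2574, 0.2259]
t=7: π = [0.1751, 0.3418, 0.2574, 0.2257]

π = [0.1751, 0.3418, 0.2574, 0.2257]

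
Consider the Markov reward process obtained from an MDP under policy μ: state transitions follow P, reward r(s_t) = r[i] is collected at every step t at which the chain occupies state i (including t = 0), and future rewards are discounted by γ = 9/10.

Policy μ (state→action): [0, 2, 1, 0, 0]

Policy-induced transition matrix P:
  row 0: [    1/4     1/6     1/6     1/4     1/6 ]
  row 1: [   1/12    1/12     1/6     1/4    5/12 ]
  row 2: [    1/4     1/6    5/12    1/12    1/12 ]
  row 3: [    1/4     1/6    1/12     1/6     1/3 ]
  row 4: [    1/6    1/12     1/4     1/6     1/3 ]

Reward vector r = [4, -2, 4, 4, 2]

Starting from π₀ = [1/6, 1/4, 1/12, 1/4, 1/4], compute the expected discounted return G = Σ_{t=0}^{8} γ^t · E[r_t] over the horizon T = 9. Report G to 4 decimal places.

G = 15.7332

t=0: π = [0.1667, 0.2500, 0.0833, 0.2500, 0.2500], E[r] = 2.0000, γ^t·E[r] = 2.000000, running G = 2.000000
t=1: π = [0.1875, 0.1250, 0.1875, 0.1944, 0.3056], E[r] = 2.6389, γ^t·E[r] = 2.375000, running G = 4.375000
t=2: π = [0.2037, 0.1308, 0.2228, 0.1771, 0.2656], E[r] = 2.6840, γ^t·E[r] = 2.174063, running G = 6.549063
t=3: π = [0.2061, 0.1336, 0.2297, 0.1760, 0.2546], E[r] = 2.6890, γ^t·E[r] = 1.960313, running G = 8.509375
t=4: π = [0.2065, 0.1343, 0.2307, 0.1758, 0.2527], E[r] = 2.6887, γ^t·E[r] = 1.764076, running G = 10.273451
t=5: π = [0.2066, 0.1344, 0.2307, 0.1758, 0.2524], E[r] = 2.6886, γ^t·E[r] = 1.587600, running G = 11.861050
t=6: π = [0.2066, 0.1344, 0.2307, 0.1759, 0.2524], E[r] = 2.6886, γ^t·E[r] = 1.428822, running G = 13.289872
t=7: π = [0.2066, 0.1344, 0.2307, 0.1759, 0.2524], E[r] = 2.6886, γ^t·E[r] = 1.285937, running G = 14.575809
t=8: π = [0.2066, 0.1344, 0.2307, 0.1759, 0.2524], E[r] = 2.6886, γ^t·E[r] = 1.157343, running G = 15.733153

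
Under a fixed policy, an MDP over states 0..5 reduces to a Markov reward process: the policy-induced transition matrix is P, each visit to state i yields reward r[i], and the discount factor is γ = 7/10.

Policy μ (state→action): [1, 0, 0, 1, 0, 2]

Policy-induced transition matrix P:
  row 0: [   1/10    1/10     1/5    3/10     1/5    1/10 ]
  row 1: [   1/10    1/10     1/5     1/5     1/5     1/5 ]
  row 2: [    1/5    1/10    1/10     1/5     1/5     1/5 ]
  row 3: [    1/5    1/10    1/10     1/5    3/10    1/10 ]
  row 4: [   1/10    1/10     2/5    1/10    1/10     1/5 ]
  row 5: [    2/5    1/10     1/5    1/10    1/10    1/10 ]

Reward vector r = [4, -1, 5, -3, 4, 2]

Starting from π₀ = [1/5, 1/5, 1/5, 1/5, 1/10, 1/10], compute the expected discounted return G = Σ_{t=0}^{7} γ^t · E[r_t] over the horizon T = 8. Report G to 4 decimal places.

G = 6.0348

t=0: π = [0.2000, 0.2000, 0.2000, 0.2000, 0.1000, 0.1000], E[r] = 1.6000, γ^t·E[r] = 1.600000, running G = 1.600000
t=1: π = [0.1700, 0.1000, 0.1800, 0.2000, 0.2000, 0.1500], E[r] = 1.9800, γ^t·E[r] = 1.386000, running G = 2.986000
t=2: π = [0.1830, 0.1000, 0.2020, 0.1820, 0.1850, 0.1480], E[r] = 2.1320, γ^t·E[r] = 1.044680, running G = 4.030680
t=3: π = [0.1828, 0.1000, 0.1986, 0.1850, 0.1849, 0.1487], E[r] = 2.1062, γ^t·E[r] = 0.722427, running G = 4.753107
t=4: π = [0.1830, 0.1000, 0.1986, 0.1849, 0.1851, 0.1484], E[r] = 2.1075, γ^t·E[r] = 0.506006, running G = 5.259113
t=5: π = [0.1829, 0.1000, 0.1987, 0.1849, 0.1851, 0.1484], E[r] = 2.1073, γ^t·E[r] = 0.354172, running G = 5.613284
t=6: π = [0.1829, 0.1000, 0.1987, 0.1849, 0.1851, 0.1484], E[r] = 2.1074, γ^t·E[r] = 0.247929, running G = 5.861213
t=7: π = [0.1829, 0.1000, 0.1987, 0.1849, 0.1851, 0.1484], E[r] = 2.1074, γ^t·E[r] = 0.173550, running G = 6.034764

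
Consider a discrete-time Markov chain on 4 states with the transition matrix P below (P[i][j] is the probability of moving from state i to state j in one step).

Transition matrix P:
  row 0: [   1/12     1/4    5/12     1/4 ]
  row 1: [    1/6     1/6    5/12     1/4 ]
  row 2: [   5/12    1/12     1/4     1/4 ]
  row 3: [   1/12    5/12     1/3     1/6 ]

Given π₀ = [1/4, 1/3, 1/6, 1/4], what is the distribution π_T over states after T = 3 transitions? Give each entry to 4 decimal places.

t=0: π = [0.2500, 0.3333, 0.1667, 0.2500]
t=1: π = [0.1667, 0.2361, 0.3681, 0.2292]
t=2: π = [0.2257, 0.2072, 0.3362, 0.2309]
t=3: π = [0.2127, 0.2152, 0.3414, 0.2308]

π = [0.2127, 0.2152, 0.3414, 0.2308]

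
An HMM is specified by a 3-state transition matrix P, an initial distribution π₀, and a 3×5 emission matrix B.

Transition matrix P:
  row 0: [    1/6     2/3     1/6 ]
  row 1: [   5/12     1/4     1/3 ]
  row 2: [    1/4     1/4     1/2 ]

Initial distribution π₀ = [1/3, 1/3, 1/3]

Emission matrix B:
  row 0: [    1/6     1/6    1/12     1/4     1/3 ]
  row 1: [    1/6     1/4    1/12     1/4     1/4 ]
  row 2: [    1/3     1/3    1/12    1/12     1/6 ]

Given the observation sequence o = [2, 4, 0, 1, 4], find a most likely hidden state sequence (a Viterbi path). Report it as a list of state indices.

path = [0, 1, 0, 1, 0]

t=0: δ = [2.778e-02, 2.778e-02, 2.778e-02]  (obs o_0=2)
t=1: δ = [3.858e-03, 4.630e-03, 2.315e-03]  ψ = [1, 0, 2]  (obs o_1=4)
t=2: δ = [3.215e-04, 4.287e-04, 5.144e-04]  ψ = [1, 0, 1]  (obs o_2=0)
t=3: δ = [2.977e-05, 5.358e-05, 8.573e-05]  ψ = [1, 0, 2]  (obs o_3=1)
t=4: δ = [7.442e-06, 5.358e-06, 7.144e-06]  ψ = [1, 2, 2]  (obs o_4=4)
backtrack: best end state = 0; path = [0, 1, 0, 1, 0]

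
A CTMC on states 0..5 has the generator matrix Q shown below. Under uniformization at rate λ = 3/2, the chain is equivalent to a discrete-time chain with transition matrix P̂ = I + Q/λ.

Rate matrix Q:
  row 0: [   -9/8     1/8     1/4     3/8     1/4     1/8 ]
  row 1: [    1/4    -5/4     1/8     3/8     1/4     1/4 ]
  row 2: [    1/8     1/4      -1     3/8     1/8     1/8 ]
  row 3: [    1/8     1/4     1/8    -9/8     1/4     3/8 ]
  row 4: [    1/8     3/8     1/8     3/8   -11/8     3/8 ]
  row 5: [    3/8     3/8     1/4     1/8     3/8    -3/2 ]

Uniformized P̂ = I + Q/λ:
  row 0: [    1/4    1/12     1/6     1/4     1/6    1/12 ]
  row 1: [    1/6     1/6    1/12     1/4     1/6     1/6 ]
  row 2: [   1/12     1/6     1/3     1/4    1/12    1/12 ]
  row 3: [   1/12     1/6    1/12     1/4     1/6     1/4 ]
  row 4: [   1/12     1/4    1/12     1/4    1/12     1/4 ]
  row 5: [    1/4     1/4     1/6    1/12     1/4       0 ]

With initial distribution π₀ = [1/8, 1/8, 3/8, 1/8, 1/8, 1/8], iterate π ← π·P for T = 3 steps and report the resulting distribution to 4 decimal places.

t=0: π = [0.1250, 0.1250, 0.3750, 0.1250, 0.1250, 0.1250]
t=1: π = [0.1354, 0.1771, 0.1979, 0.2292, 0.1354, 0.1250]
t=2: π = [0.1415, 0.1771, 0.1545, 0.2292, 0.1493, 0.1484]
t=3: π = [0.1464, 0.1797, 0.1461, 0.2253, 0.1537, 0.1488]

π = [0.1464, 0.1797, 0.1461, 0.2253, 0.1537, 0.1488]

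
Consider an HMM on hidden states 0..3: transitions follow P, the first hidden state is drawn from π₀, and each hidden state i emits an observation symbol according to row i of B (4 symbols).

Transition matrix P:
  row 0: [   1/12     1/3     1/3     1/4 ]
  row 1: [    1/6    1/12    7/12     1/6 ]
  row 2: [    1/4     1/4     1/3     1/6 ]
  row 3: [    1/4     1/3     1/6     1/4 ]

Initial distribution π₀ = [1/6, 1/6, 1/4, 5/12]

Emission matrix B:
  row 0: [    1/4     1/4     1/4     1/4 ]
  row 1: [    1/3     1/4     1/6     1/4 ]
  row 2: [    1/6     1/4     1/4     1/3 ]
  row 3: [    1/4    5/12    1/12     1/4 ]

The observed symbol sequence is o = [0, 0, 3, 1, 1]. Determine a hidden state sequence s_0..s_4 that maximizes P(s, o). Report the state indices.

t=0: δ = [4.167e-02, 5.556e-02, 4.167e-02, 1.042e-01]  (obs o_0=0)
t=1: δ = [6.510e-03, 1.157e-02, 5.401e-03, 6.510e-03]  ψ = [3, 3, 1, 3]  (obs o_1=0)
t=2: δ = [4.823e-04, 5.425e-04, 2.251e-03, 4.823e-04]  ψ = [1, 0, 1, 1]  (obs o_2=3)
t=3: δ = [1.407e-04, 1.407e-04, 1.875e-04, 1.563e-04]  ψ = [2, 2, 2, 2]  (obs o_3=1)
t=4: δ = [1.172e-05, 1.302e-05, 2.051e-05, 1.628e-05]  ψ = [2, 3, 1, 3]  (obs o_4=1)
backtrack: best end state = 2; path = [3, 1, 2, 1, 2]

path = [3, 1, 2, 1, 2]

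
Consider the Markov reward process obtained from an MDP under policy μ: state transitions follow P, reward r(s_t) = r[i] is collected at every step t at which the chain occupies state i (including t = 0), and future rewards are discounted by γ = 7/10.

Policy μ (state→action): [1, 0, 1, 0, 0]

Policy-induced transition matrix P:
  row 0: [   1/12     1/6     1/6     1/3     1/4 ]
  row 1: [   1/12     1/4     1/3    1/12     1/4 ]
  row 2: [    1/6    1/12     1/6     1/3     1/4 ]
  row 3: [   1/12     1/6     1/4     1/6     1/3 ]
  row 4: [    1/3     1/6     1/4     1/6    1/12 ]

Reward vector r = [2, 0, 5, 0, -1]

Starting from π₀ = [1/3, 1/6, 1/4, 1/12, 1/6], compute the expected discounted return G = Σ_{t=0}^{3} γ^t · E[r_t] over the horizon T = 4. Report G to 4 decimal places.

t=0: π = [0.3333, 0.1667, 0.2500, 0.0833, 0.1667], E[r] = 1.7500, γ^t·E[r] = 1.750000, running G = 1.750000
t=1: π = [0.1458, 0.1597, 0.2153, 0.2500, 0.2292], E[r] = 1.1389, γ^t·E[r] = 0.797222, running G = 2.547222
t=2: π = [0.1586, 0.1620, 0.2332, 0.2135, 0.2326], E[r] = 1.2506, γ^t·E[r] = 0.612784, running G = 3.160006
t=3: π = [0.1609, 0.1607, 0.2309, 0.2185, 0.2290], E[r] = 1.2471, γ^t·E[r] = 0.427758, running G = 3.587763

G = 3.5878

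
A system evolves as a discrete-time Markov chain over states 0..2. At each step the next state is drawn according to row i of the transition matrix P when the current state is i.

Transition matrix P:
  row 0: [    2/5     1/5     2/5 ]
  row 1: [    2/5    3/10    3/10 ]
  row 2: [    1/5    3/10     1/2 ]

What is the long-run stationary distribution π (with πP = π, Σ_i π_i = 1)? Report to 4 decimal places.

Balance equations π_j = Σ_i π_i·P[i][j]:
  π_0 = 2/5·π_0 + 2/5·π_1 + 1/5·π_2
  π_1 = 1/5·π_0 + 3/10·π_1 + 3/10·π_2
  normalize: π_0 + π_1 + π_2 = 1
Solving the linear system gives exactly π = [13/41, 11/41, 17/41].

π = [0.3171, 0.2683, 0.4146]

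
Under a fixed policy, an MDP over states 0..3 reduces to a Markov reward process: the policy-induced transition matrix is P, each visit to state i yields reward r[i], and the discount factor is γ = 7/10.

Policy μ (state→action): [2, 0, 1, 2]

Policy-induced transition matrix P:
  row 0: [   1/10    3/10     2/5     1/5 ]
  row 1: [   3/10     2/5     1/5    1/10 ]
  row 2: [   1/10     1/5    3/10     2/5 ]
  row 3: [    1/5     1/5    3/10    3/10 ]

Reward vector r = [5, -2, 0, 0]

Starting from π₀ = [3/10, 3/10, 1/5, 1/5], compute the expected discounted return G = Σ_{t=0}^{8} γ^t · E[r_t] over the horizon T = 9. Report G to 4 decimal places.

t=0: π = [0.3000, 0.3000, 0.2000, 0.2000], E[r] = 0.9000, γ^t·E[r] = 0.900000, running G = 0.900000
t=1: π = [0.1800, 0.2900, 0.3000, 0.2300], E[r] = 0.3200, γ^t·E[r] = 0.224000, running G = 1.124000
t=2: π = [0.1810, 0.2760, 0.2890, 0.2540], E[r] = 0.3530, γ^t·E[r] = 0.172970, running G = 1.296970
t=3: π = [0.1806, 0.2733, 0.2905, 0.2556], E[r] = 0.3564, γ^t·E[r] = 0.122245, running G = 1.419215
t=4: π = [0.1802, 0.2727, 0.2907, 0.2563], E[r] = 0.3557, γ^t·E[r] = 0.085394, running G = 1.504609
t=5: π = [0.1802, 0.2726, 0.2908, 0.2565], E[r] = 0.3558, γ^t·E[r] = 0.059791, running G = 1.564401
t=6: π = [0.1802, 0.2725, 0.2908, 0.2565], E[r] = 0.3558, γ^t·E[r] = 0.041855, running G = 1.606255
t=7: π = [0.1802, 0.2725, 0.2908, 0.2566], E[r] = 0.3558, γ^t·E[r] = 0.029298, running G = 1.635553
t=8: π = [0.1802, 0.2725, 0.2908, 0.2566], E[r] = 0.3558, γ^t·E[r] = 0.020509, running G = 1.656062

G = 1.6561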